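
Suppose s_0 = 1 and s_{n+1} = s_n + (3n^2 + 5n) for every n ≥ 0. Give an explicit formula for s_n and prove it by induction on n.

Claim: s_n = n^3 + n^2 − 2n + 1.

Base case: s_0 = 1, and 0^3 + 0^2 − 2·0 + 1 = 1.
Assume s_j = j^3 + j^2 − 2j + 1.
Then s_{j+1} = s_j + (3j^2 + 5j) = (j^3 + j^2 − 2j + 1) + (3j^2 + 5j) = j^3 + 4j^2 + 3j + 1,
and (j+1)^3 + (j+1)^2 − 2·(j+1) + 1 = j^3 + 4j^2 + 3j + 1.
Hence s_n = n^3 + n^2 − 2n + 1 for every n ≥ 0, by induction.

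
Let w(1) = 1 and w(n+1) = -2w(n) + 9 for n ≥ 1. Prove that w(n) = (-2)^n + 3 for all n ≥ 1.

Base case: w(1) = 1, and (-2)^1 + 3 = -2 + 3 = 1.
Assume w(r) = (-2)^r + 3 for some r ≥ 1.
Then w(r+1) = -2w(r) + 9 = -2·((-2)^r + 3) + 9 = -2·(-2)^r − 6 + 9 = (-2)^{r+1} + 3.
This completes the inductive step, so w(n) = (-2)^n + 3 for all n ≥ 1.

w(n) = (-2)^n + 3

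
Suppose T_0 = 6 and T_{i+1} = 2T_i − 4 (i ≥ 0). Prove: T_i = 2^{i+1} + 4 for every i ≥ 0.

Base case: T_0 = 6, and 2^{0+1} + 4 = 2 + 4 = 6.
Assume T_m = 2^{m+1} + 4 for some m ≥ 0.
Then T_{m+1} = 2T_m − 4 = 2·(2^{m+1} + 4) − 4 = 2^{m+2} + 8 − 4 = 2^{m+2} + 4.
By induction, T_i = 2^{i+1} + 4 for all i ≥ 0.

T_i = 2^{i+1} + 4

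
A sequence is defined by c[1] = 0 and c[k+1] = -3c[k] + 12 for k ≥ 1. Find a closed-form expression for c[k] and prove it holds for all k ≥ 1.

Claim: c[k] = (-3)^k + 3.

Base case: c[1] = 0, and (-3)^1 + 3 = -3 + 3 = 0.
Assume c[m] = (-3)^m + 3 for some m ≥ 1.
Then c[m+1] = -3c[m] + 12 = -3·((-3)^m + 3) + 12 = -3·(-3)^m − 9 + 12 = (-3)^{m+1} + 3.
This completes the inductive step, so c[k] = (-3)^k + 3 for all k ≥ 1.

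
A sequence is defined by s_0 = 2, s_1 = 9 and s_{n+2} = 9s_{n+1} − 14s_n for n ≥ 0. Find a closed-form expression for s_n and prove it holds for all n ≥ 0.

Claim: s_n = 7^n + 2^n.

Base cases: s_0 = 2 and 7^0 + 2^0 = 2; s_1 = 9 and 7^1 + 2^1 = 9.
Assume s_j = 7^j + 2^j for all 0 ≤ j ≤ k, where k ≥ 1.
Then s_{k+1} = 9s_k − 14s_{k−1} = 9·(7^k + 2^k) − 14·(7^{k−1} + 2^{k−1}) = (9·7 − 14)7^{k−1} + (9·2 − 14)2^{k−1} = 49·7^{k−1} + 4·2^{k−1} = 7^{k+1} + 2^{k+1}.
By strong induction, s_n = 7^n + 2^n for all n ≥ 0.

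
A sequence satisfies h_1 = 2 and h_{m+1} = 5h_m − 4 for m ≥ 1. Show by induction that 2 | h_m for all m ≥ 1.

Base case: h_1 = 2 = 2·1, so 2 | h_1.
Assume 2 | h_r, so h_r = 2t for some integer t.
Then h_{r+1} = 5h_r − 4 = 5·(2t) − 4 = 2(5t − 2), so 2 | h_{r+1}.
Hence 2 | h_m for every m ≥ 1, by induction.

2 | h_m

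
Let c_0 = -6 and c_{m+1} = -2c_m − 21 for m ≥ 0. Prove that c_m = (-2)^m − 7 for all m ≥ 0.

Base case: c_0 = -6, and (-2)^0 − 7 = 1 − 7 = -6.
Assume c_r = (-2)^r − 7 for some r ≥ 0.
Then c_{r+1} = -2c_r − 21 = -2·((-2)^r − 7) − 21 = -2·(-2)^r + 14 − 21 = (-2)^{r+1} − 7.
This completes the inductive step, so c_m = (-2)^m − 7 for all m ≥ 0.

c_m = (-2)^m − 7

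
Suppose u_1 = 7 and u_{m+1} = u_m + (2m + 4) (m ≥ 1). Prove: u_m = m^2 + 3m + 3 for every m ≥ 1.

Base case: u_1 = 7, and 1^2 + 3·1 + 3 = 7.
Assume u_j = j^2 + 3j + 3.
Then u_{j+1} = u_j + (2j + 4) = (j^2 + 3j + 3) + (2j + 4) = j^2 + 5j + 7,
and (j+1)^2 + 3·(j+1) + 3 = j^2 + 5j + 7.
By induction, u_m = m^2 + 3m + 3 for all m ≥ 1.

u_m = m^2 + 3m + 3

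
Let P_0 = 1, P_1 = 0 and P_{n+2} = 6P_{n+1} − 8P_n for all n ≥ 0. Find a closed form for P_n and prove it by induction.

Claim: P_n = 2·2^n − 4^n.

Base cases: P_0 = 1 and 2·2^0 − 4^0 = 1; P_1 = 0 and 2·2^1 − 4^1 = 0.
Assume P_i = 2·2^i − 4^i for all 0 ≤ i ≤ j, where j ≥ 1.
Then P_{j+1} = 6P_j − 8P_{j−1} = 6·(2·2^j − 4^j) − 8·(2·2^{j−1} − 4^{j−1}) = 2·(6·2 − 8)2^{j−1} − (6·4 − 8)4^{j−1} = 8·2^{j−1} − 16·4^{j−1} = 2·2^{j+1} − 4^{j+1}.
By strong induction, P_n = 2·2^n − 4^n for all n ≥ 0.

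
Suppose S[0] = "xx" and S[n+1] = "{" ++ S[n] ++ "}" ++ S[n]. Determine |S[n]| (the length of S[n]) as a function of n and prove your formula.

Claim: |S[n]| = 2^{n+2} − 2.

Base case: |S[0]| = 2, and 2^{0+2} − 2 = 2.
Assume |S[r]| = 2^{r+2} − 2.
Then |S[r+1]| = 1 + |S[r]| + 1 + |S[r]| = 2|S[r]| + 2 = 2(2^{r+2} − 2) + 2 = 2^{r+3} − 4 + 2 = 2^{r+3} − 2.
So the formula holds for r+1, and by induction |S[n]| = 2^{n+2} − 2 for all n ≥ 0.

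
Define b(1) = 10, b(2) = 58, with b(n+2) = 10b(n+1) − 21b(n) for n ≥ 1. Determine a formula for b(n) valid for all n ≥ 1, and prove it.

Claim: b(n) = 7^n + 3^n.

Base cases: b(1) = 10 and 7^1 + 3^1 = 10; b(2) = 58 and 7^2 + 3^2 = 58.
Assume b(j) = 7^j + 3^j for all 1 ≤ j ≤ r, where r ≥ 2.
Then b(r+1) = 10b(r) − 21b(r−1) = 10·(7^r + 3^r) − 21·(7^{r−1} + 3^{r−1}) = (10·7 − 21)7^{r−1} + (10·3 − 21)3^{r−1} = 49·7^{r−1} + 9·3^{r−1} = 7^{r+1} + 3^{r+1}.
Hence b(n) = 7^n + 3^n for every n ≥ 1, by strong induction.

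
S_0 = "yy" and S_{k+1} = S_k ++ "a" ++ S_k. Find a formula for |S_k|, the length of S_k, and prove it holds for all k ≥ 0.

Claim: |S_k| = 3·2^k − 1.

Base case: |S_0| = 2, and 3·2^0 − 1 = 2.
Assume |S_j| = 3·2^j − 1.
Then |S_{j+1}| = |S_j| + 1 + |S_j| = 2|S_j| + 1 = 2(3·2^j − 1) + 1 = 3·2^{j+1} − 2 + 1 = 3·2^{j+1} − 1.
Hence |S_k| = 3·2^k − 1 for every k ≥ 0, by induction.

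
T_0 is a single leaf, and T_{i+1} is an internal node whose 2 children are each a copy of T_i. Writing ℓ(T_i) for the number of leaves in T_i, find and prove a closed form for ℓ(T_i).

Claim: ℓ(T_i) = 2^i.

Base case: ℓ(T_0) = 1, and 2^0 = 1.
Assume ℓ(T_r) = 2^r.
Then ℓ(T_{r+1}) = 2·ℓ(T_r) = 2·2^r = 2^{r+1}.
This completes the inductive step, so ℓ(T_i) = 2^i for all i ≥ 0.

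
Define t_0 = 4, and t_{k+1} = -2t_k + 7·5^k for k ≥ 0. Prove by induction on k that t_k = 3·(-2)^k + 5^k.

Base case: t_0 = 4, and 3·(-2)^0 + 5^0 = 3 + 1 = 4.
Assume t_m = 3·(-2)^m + 5^m for some m ≥ 0.
Then t_{m+1} = -2t_m + 7·5^m = -2·(3·(-2)^m + 5^m) + 7·5^m = 3·(-2)^{m+1} − 2·5^m + 7·5^m = 3·(-2)^{m+1} + 5·5^m = 3·(-2)^{m+1} + 5^{m+1}.
This completes the inductive step, so t_k = 3·(-2)^k + 5^k for all k ≥ 0.

t_k = 3·(-2)^k + 5^k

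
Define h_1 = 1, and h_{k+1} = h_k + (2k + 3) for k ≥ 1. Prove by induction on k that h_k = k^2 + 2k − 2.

Base case: h_1 = 1, and 1^2 + 2·1 − 2 = 1.
Assume h_r = r^2 + 2r − 2.
Then h_{r+1} = h_r + (2r + 3) = (r^2 + 2r − 2) + (2r + 3) = r^2 + 4r + 1,
and (r+1)^2 + 2·(r+1) − 2 = r^2 + 4r + 1.
By induction, h_k = k^2 + 2k − 2 for all k ≥ 1.

h_k = k^2 + 2k − 2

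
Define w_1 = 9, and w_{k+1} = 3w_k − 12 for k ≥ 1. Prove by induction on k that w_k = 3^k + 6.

Base case: w_1 = 9, and 3^1 + 6 = 3 + 6 = 9.
Assume w_j = 3^j + 6 for some j ≥ 1.
Then w_{j+1} = 3w_j − 12 = 3·(3^j + 6) − 12 = 3^{j+1} + 18 − 12 = 3^{j+1} + 6.
So the formula holds for j+1, and by induction w_k = 3^k + 6 for all k ≥ 1.

w_k = 3^k + 6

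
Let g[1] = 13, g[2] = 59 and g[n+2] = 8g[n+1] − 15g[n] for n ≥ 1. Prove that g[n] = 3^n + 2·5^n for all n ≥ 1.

Base cases: g[1] = 13 and 3^1 + 2·5^1 = 13; g[2] = 59 and 3^2 + 2·5^2 = 59.
Assume g[j] = 3^j + 2·5^j for all 1 ≤ j ≤ r, where r ≥ 2.
Then g[r+1] = 8g[r] − 15g[r−1] = 8·(3^r + 2·5^r) − 15·(3^{r−1} + 2·5^{r−1}) = (8·3 − 15)3^{r−1} + 2·(8·5 − 15)5^{r−1} = 9·3^{r−1} + 50·5^{r−1} = 3^{r+1} + 2·5^{r+1}.
So the formula holds for r+1, and by strong induction g[n] = 3^n + 2·5^n for all n ≥ 1.

g[n] = 3^n + 2·5^n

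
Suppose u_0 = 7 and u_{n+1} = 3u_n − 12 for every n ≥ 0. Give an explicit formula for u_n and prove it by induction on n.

Claim: u_n = 3^n + 6.

Base case: u_0 = 7, and 3^0 + 6 = 1 + 6 = 7.
Assume u_m = 3^m + 6 for some m ≥ 0.
Then u_{m+1} = 3u_m − 12 = 3·(3^m + 6) − 12 = 3^{m+1} + 18 − 12 = 3^{m+1} + 6.
This completes the inductive step, so u_n = 3^n + 6 for all n ≥ 0.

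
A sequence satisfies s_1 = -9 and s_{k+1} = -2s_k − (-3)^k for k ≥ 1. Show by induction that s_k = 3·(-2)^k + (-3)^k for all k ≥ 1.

Base case: s_1 = -9, and 3·(-2)^1 + (-3)^1 = -6 − 3 = -9.
Assume s_m = 3·(-2)^m + (-3)^m for some m ≥ 1.
Then s_{m+1} = -2s_m − (-3)^m = -2·(3·(-2)^m + (-3)^m) − (-3)^m = 3·(-2)^{m+1} − 2·(-3)^m − (-3)^m = 3·(-2)^{m+1} − 3·(-3)^m = 3·(-2)^{m+1} + (-3)^{m+1}.
This completes the inductive step, so s_k = 3·(-2)^k + (-3)^k for all k ≥ 1.

s_k = 3·(-2)^k + (-3)^k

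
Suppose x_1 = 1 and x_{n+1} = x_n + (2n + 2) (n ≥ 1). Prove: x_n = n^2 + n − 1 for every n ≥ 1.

Base case: x_1 = 1, and 1^2 + 1 − 1 = 1.
Assume x_r = r^2 + r − 1.
Then x_{r+1} = x_r + (2r + 2) = (r^2 + r − 1) + (2r + 2) = r^2 + 3r + 1,
and (r+1)^2 + (r+1) − 1 = r^2 + 3r + 1.
This completes the inductive step, so x_n = n^2 + n − 1 for all n ≥ 1.

x_n = n^2 + n − 1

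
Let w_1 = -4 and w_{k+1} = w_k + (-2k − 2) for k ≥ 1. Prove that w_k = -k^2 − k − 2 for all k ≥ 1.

Base case: w_1 = -4, and -1^2 − 1 − 2 = -4.
Assume w_r = -r^2 − r − 2.
Then w_{r+1} = w_r + (-2r − 2) = (-r^2 − r − 2) + (-2r − 2) = -r^2 − 3r − 4,
and -(r+1)^2 − (r+1) − 2 = -r^2 − 3r − 4.
By induction, w_k = -k^2 − k − 2 for all k ≥ 1.

w_k = -k^2 − k − 2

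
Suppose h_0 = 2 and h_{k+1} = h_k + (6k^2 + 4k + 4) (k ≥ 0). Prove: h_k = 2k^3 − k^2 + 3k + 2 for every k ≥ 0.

Base case: h_0 = 2, and 2·0^3 − 0^2 + 3·0 + 2 = 2.
Assume h_r = 2r^3 − r^2 + 3r + 2.
Then h_{r+1} = h_r + (6r^2 + 4r + 4) = (2r^3 − r^2 + 3r + 2) + (6r^2 + 4r + 4) = 2r^3 + 5r^2 + 7r + 6,
and 2·(r+1)^3 − (r+1)^2 + 3·(r+1) + 2 = 2r^3 + 5r^2 + 7r + 6.
By induction, h_k = 2k^3 − k^2 + 3k + 2 for all k ≥ 0.

h_k = 2k^3 − k^2 + 3k + 2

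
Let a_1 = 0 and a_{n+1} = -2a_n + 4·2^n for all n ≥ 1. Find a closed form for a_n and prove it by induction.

Claim: a_n = (-2)^n + 2^n.

Base case: a_1 = 0, and (-2)^1 + 2^1 = -2 + 2 = 0.
Assume a_j = (-2)^j + 2^j for some j ≥ 1.
Then a_{j+1} = -2a_j + 4·2^j = -2·((-2)^j + 2^j) + 4·2^j = (-2)^{j+1} − 2·2^j + 4·2^j = (-2)^{j+1} + 2·2^j = (-2)^{j+1} + 2^{j+1}.
By induction, a_n = (-2)^n + 2^n for all n ≥ 1.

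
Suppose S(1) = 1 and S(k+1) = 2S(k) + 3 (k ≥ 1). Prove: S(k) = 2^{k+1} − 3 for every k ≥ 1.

Base case: S(1) = 1, and 2^{1+1} − 3 = 4 − 3 = 1.
Assume S(j) = 2^{j+1} − 3 for some j ≥ 1.
Then S(j+1) = 2S(j) + 3 = 2·(2^{j+1} − 3) + 3 = 2^{j+2} − 6 + 3 = 2^{j+2} − 3.
This completes the inductive step, so S(k) = 2^{k+1} − 3 for all k ≥ 1.

S(k) = 2^{k+1} − 3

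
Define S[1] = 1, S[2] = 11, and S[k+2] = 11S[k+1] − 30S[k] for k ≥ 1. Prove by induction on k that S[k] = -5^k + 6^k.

Base cases: S[1] = 1 and -5^1 + 6^1 = 1; S[2] = 11 and -5^2 + 6^2 = 11.
Assume S[j] = -5^j + 6^j for all 1 ≤ j ≤ r, where r ≥ 2.
Then S[r+1] = 11S[r] − 30S[r−1] = 11·(-5^r + 6^r) − 30·(-5^{r−1} + 6^{r−1}) = -(11·5 − 30)5^{r−1} + (11·6 − 30)6^{r−1} = -25·5^{r−1} + 36·6^{r−1} = -5^{r+1} + 6^{r+1}.
So the formula holds for r+1, and by strong induction S[k] = -5^k + 6^k for all k ≥ 1.

S[k] = -5^k + 6^k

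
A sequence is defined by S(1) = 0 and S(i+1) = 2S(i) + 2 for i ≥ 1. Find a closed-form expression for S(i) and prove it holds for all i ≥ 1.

Claim: S(i) = 2^i − 2.

Base case: S(1) = 0, and 2^1 − 2 = 2 − 2 = 0.
Assume S(j) = 2^j − 2 for some j ≥ 1.
Then S(j+1) = 2S(j) + 2 = 2·(2^j − 2) + 2 = 2^{j+1} − 4 + 2 = 2^{j+1} − 2.
Hence S(i) = 2^i − 2 for every i ≥ 1, by induction.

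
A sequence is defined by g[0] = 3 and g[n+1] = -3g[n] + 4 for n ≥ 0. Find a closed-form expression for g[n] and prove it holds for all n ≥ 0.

Claim: g[n] = 2·(-3)^n + 1.

Base case: g[0] = 3, and 2·(-3)^0 + 1 = 2 + 1 = 3.
Assume g[j] = 2·(-3)^j + 1 for some j ≥ 0.
Then g[j+1] = -3g[j] + 4 = -3·(2·(-3)^j + 1) + 4 = -6·(-3)^j − 3 + 4 = 2·(-3)^{j+1} + 1.
Hence g[n] = 2·(-3)^n + 1 for every n ≥ 0, by induction.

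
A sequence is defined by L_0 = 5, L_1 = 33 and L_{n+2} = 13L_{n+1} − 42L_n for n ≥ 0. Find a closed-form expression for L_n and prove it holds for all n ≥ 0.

Claim: L_n = 3·7^n + 2·6^n.

Base cases: L_0 = 5 and 3·7^0 + 2·6^0 = 5; L_1 = 33 and 3·7^1 + 2·6^1 = 33.
Assume L_i = 3·7^i + 2·6^i for all 0 ≤ i ≤ j, where j ≥ 1.
Then L_{j+1} = 13L_j − 42L_{j−1} = 13·(3·7^j + 2·6^j) − 42·(3·7^{j−1} + 2·6^{j−1}) = 3·(13·7 − 42)7^{j−1} + 2·(13·6 − 42)6^{j−1} = 147·7^{j−1} + 72·6^{j−1} = 3·7^{j+1} + 2·6^{j+1}.
Hence L_n = 3·7^n + 2·6^n for every n ≥ 0, by strong induction.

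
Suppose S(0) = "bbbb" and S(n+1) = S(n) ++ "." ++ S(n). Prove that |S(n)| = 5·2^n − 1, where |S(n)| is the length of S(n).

Base case: |S(0)| = 4, and 5·2^0 − 1 = 4.
Assume |S(j)| = 5·2^j − 1.
Then |S(j+1)| = |S(j)| + 1 + |S(j)| = 2|S(j)| + 1 = 2(5·2^j − 1) + 1 = 5·2^{j+1} − 2 + 1 = 5·2^{j+1} − 1.
So the formula holds for j+1, and by induction |S(n)| = 5·2^n − 1 for all n ≥ 0.

|S(n)| = 5·2^n − 1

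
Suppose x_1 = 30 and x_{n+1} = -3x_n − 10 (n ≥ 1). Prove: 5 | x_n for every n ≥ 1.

Base case: x_1 = 30 = 5·6, so 5 | x_1.
Assume 5 | x_r, so x_r = 5t for some integer t.
Then x_{r+1} = -3x_r − 10 = -3·(5t) − 10 = 5(-3t − 2), so 5 | x_{r+1}.
So the property holds for r+1, and by induction 5 | x_n for all n ≥ 1.

5 | x_n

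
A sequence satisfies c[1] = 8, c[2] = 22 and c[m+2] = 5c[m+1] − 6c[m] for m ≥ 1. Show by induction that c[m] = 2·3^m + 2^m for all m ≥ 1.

Base cases: c[1] = 8 and 2·3^1 + 2^1 = 8; c[2] = 22 and 2·3^2 + 2^2 = 22.
Assume c[j] = 2·3^j + 2^j for all 1 ≤ j ≤ r, where r ≥ 2.
Then c[r+1] = 5c[r] − 6c[r−1] = 5·(2·3^r + 2^r) − 6·(2·3^{r−1} + 2^{r−1}) = 2·(5·3 − 6)3^{r−1} + (5·2 − 6)2^{r−1} = 18·3^{r−1} + 4·2^{r−1} = 2·3^{r+1} + 2^{r+1}.
So the formula holds for r+1, and by strong induction c[m] = 2·3^m + 2^m for all m ≥ 1.

c[m] = 2·3^m + 2^m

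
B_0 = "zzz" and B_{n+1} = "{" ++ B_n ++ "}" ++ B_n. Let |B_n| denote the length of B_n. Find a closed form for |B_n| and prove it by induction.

Claim: |B_n| = 5·2^n − 2.

Base case: |B_0| = 3, and 5·2^0 − 2 = 3.
Assume |B_r| = 5·2^r − 2.
Then |B_{r+1}| = 1 + |B_r| + 1 + |B_r| = 2|B_r| + 2 = 2(5·2^r − 2) + 2 = 5·2^{r+1} − 4 + 2 = 5·2^{r+1} − 2.
This completes the inductive step, so |B_n| = 5·2^n − 2 for all n ≥ 0.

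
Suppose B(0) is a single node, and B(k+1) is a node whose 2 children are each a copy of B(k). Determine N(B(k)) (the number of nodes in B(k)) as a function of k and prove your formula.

Claim: N(B(k)) = 2^{k+1} − 1.

Base case: N(B(0)) = 1, and 2^{0+1} − 1 = 1.
Assume N(B(j)) = 2^{j+1} − 1.
Then N(B(j+1)) = 1 + 2N(B(j)) = 1 + 2(2^{j+1} − 1) = 2^{j+2} − 2 + 1 = 2^{j+2} − 1.
Hence N(B(k)) = 2^{k+1} − 1 for every k ≥ 0, by induction.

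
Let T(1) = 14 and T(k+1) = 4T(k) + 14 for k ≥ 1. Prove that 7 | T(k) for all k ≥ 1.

Base case: T(1) = 14 = 7·2, so 7 | T(1).
Assume 7 | T(m), so T(m) = 7t for some integer t.
Then T(m+1) = 4T(m) + 14 = 4·(7t) + 14 = 7(4t + 2), so 7 | T(m+1).
So the property holds for m+1, and by induction 7 | T(k) for all k ≥ 1.

7 | T(k)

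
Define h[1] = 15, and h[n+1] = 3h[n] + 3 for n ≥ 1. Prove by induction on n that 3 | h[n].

Base case: h[1] = 15 = 3·5, so 3 | h[1].
Assume 3 | h[r], so h[r] = 3t for some integer t.
Then h[r+1] = 3h[r] + 3 = 3·(3t) + 3 = 3(3t + 1), so 3 | h[r+1].
Hence 3 | h[n] for every n ≥ 1, by induction.

3 | h[n]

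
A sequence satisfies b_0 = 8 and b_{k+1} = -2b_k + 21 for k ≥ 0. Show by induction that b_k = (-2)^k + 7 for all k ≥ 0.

Base case: b_0 = 8, and (-2)^0 + 7 = 1 + 7 = 8.
Assume b_j = (-2)^j + 7 for some j ≥ 0.
Then b_{j+1} = -2b_j + 21 = -2·((-2)^j + 7) + 21 = -2·(-2)^j − 14 + 21 = (-2)^{j+1} + 7.
By induction, b_k = (-2)^k + 7 for all k ≥ 0.

b_k = (-2)^k + 7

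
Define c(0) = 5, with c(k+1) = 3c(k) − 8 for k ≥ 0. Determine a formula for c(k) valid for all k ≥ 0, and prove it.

Claim: c(k) = 3^k + 4.

Base case: c(0) = 5, and 3^0 + 4 = 1 + 4 = 5.
Assume c(j) = 3^j + 4 for some j ≥ 0.
Then c(j+1) = 3c(j) − 8 = 3·(3^j + 4) − 8 = 3^{j+1} + 12 − 8 = 3^{j+1} + 4.
By induction, c(k) = 3^k + 4 for all k ≥ 0.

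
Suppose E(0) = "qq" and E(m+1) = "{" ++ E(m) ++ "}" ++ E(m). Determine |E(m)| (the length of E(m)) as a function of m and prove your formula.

Claim: |E(m)| = 2^{m+2} − 2.

Base case: |E(0)| = 2, and 2^{0+2} − 2 = 2.
Assume |E(k)| = 2^{k+2} − 2.
Then |E(k+1)| = 1 + |E(k)| + 1 + |E(k)| = 2|E(k)| + 2 = 2(2^{k+2} − 2) + 2 = 2^{k+3} − 4 + 2 = 2^{k+3} − 2.
By induction, |E(m)| = 2^{m+2} − 2 for all m ≥ 0.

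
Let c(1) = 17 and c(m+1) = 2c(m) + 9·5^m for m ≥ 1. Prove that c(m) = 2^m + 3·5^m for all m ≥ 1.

Base case: c(1) = 17, and 2^1 + 3·5^1 = 2 + 15 = 17.
Assume c(r) = 2^r + 3·5^r for some r ≥ 1.
Then c(r+1) = 2c(r) + 9·5^r = 2·(2^r + 3·5^r) + 9·5^r = 2^{r+1} + 6·5^r + 9·5^r = 2^{r+1} + 15·5^r = 2^{r+1} + 3·5^{r+1}.
This completes the inductive step, so c(m) = 2^m + 3·5^m for all m ≥ 1.

c(m) = 2^m + 3·5^m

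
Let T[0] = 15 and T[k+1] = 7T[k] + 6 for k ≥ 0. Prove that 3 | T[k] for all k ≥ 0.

Base case: T[0] = 15 = 3·5, so 3 | T[0].
Assume 3 | T[j], so T[j] = 3t for some integer t.
Then T[j+1] = 7T[j] + 6 = 7·(3t) + 6 = 3(7t + 2), so 3 | T[j+1].
So the property holds for j+1, and by induction 3 | T[k] for all k ≥ 0.

3 | T[k]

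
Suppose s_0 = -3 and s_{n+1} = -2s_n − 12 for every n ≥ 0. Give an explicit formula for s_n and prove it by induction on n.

Claim: s_n = (-2)^n − 4.

Base case: s_0 = -3, and (-2)^0 − 4 = 1 − 4 = -3.
Assume s_m = (-2)^m − 4 for some m ≥ 0.
Then s_{m+1} = -2s_m − 12 = -2·((-2)^m − 4) − 12 = -2·(-2)^m + 8 − 12 = (-2)^{m+1} − 4.
By induction, s_n = (-2)^n − 4 for all n ≥ 0.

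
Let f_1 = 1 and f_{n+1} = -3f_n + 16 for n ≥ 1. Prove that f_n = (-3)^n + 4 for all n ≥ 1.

Base case: f_1 = 1, and (-3)^1 + 4 = -3 + 4 = 1.
Assume f_j = (-3)^j + 4 for some j ≥ 1.
Then f_{j+1} = -3f_j + 16 = -3·((-3)^j + 4) + 16 = -3·(-3)^j − 12 + 16 = (-3)^{j+1} + 4.
So the formula holds for j+1, and by induction f_n = (-3)^n + 4 for all n ≥ 1.

f_n = (-3)^n + 4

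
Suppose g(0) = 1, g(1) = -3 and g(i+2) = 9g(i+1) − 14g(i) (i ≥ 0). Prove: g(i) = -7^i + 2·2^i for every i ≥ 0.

Base cases: g(0) = 1 and -7^0 + 2·2^0 = 1; g(1) = -3 and -7^1 + 2·2^1 = -3.
Assume g(t) = -7^t + 2·2^t for all 0 ≤ t ≤ j, where j ≥ 1.
Then g(j+1) = 9g(j) − 14g(j−1) = 9·(-7^j + 2·2^j) − 14·(-7^{j−1} + 2·2^{j−1}) = -(9·7 − 14)7^{j−1} + 2·(9·2 − 14)2^{j−1} = -49·7^{j−1} + 8·2^{j−1} = -7^{j+1} + 2·2^{j+1}.
By strong induction, g(i) = -7^i + 2·2^i for all i ≥ 0.

g(i) = -7^i + 2·2^i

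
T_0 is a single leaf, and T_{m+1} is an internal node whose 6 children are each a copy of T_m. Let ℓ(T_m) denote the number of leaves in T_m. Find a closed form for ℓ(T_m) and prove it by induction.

Claim: ℓ(T_m) = 6^m.

Base case: ℓ(T_0) = 1, and 6^0 = 1.
Assume ℓ(T_k) = 6^k.
Then ℓ(T_{k+1}) = 6·ℓ(T_k) = 6·6^k = 6^{k+1}.
Hence ℓ(T_m) = 6^m for every m ≥ 0, by induction.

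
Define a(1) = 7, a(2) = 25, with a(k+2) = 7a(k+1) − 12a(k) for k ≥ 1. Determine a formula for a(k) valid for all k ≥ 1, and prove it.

Claim: a(k) = 4^k + 3^k.

Base cases: a(1) = 7 and 4^1 + 3^1 = 7; a(2) = 25 and 4^2 + 3^2 = 25.
Assume a(j) = 4^j + 3^j for all 1 ≤ j ≤ m, where m ≥ 2.
Then a(m+1) = 7a(m) − 12a(m−1) = 7·(4^m + 3^m) − 12·(4^{m−1} + 3^{m−1}) = (7·4 − 12)4^{m−1} + (7·3 − 12)3^{m−1} = 16·4^{m−1} + 9·3^{m−1} = 4^{m+1} + 3^{m+1}.
By strong induction, a(k) = 4^k + 3^k for all k ≥ 1.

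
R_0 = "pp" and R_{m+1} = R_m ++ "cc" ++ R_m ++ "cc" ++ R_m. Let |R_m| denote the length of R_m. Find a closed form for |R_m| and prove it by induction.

Claim: |R_m| = 4·3^m − 2.

Base case: |R_0| = 2, and 4·3^0 − 2 = 2.
Assume |R_k| = 4·3^k − 2.
Then |R_{k+1}| = 3|R_k| + 4 = 3(4·3^k − 2) + 4 = 4·3^{k+1} − 6 + 4 = 4·3^{k+1} − 2.
By induction, |R_m| = 4·3^m − 2 for all m ≥ 0.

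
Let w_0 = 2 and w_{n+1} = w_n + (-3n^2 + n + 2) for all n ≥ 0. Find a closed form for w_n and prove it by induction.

Claim: w_n = -n^3 + 2n^2 + n + 2.

Base case: w_0 = 2, and -0^3 + 2·0^2 + 0 + 2 = 2.
Assume w_j = -j^3 + 2j^2 + j + 2.
Then w_{j+1} = w_j + (-3j^2 + j + 2) = (-j^3 + 2j^2 + j + 2) + (-3j^2 + j + 2) = -j^3 − j^2 + 2j + 4,
and -(j+1)^3 + 2·(j+1)^2 + (j+1) + 2 = -j^3 − j^2 + 2j + 4.
By induction, w_n = -n^3 + 2n^2 + n + 2 for all n ≥ 0.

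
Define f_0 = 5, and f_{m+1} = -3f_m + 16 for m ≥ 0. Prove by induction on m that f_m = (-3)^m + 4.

Base case: f_0 = 5, and (-3)^0 + 4 = 1 + 4 = 5.
Assume f_k = (-3)^k + 4 for some k ≥ 0.
Then f_{k+1} = -3f_k + 16 = -3·((-3)^k + 4) + 16 = -3·(-3)^k − 12 + 16 = (-3)^{k+1} + 4.
Hence f_m = (-3)^m + 4 for every m ≥ 0, by induction.

f_m = (-3)^m + 4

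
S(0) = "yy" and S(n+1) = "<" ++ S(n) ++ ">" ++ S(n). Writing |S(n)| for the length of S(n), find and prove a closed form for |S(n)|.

Claim: |S(n)| = 2^{n+2} − 2.

Base case: |S(0)| = 2, and 2^{0+2} − 2 = 2.
Assume |S(r)| = 2^{r+2} − 2.
Then |S(r+1)| = 1 + |S(r)| + 1 + |S(r)| = 2|S(r)| + 2 = 2(2^{r+2} − 2) + 2 = 2^{r+3} − 4 + 2 = 2^{r+3} − 2.
This completes the inductive step, so |S(n)| = 2^{n+2} − 2 for all n ≥ 0.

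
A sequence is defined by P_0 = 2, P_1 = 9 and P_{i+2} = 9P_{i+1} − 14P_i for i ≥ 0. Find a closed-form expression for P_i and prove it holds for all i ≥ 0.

Claim: P_i = 2^i + 7^i.

Base cases: P_0 = 2 and 2^0 + 7^0 = 2; P_1 = 9 and 2^1 + 7^1 = 9.
Assume P_j = 2^j + 7^j for all 0 ≤ j ≤ r, where r ≥ 1.
Then P_{r+1} = 9P_r − 14P_{r−1} = 9·(2^r + 7^r) − 14·(2^{r−1} + 7^{r−1}) = (9·2 − 14)2^{r−1} + (9·7 − 14)7^{r−1} = 4·2^{r−1} + 49·7^{r−1} = 2^{r+1} + 7^{r+1}.
This completes the inductive step, so P_i = 2^i + 7^i for all i ≥ 0.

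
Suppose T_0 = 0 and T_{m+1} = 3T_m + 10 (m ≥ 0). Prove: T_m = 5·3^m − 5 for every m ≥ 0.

Base case: T_0 = 0, and 5·3^0 − 5 = 5 − 5 = 0.
Assume T_k = 5·3^k − 5 for some k ≥ 0.
Then T_{k+1} = 3T_k + 10 = 3·(5·3^k − 5) + 10 = 15·3^k − 15 + 10 = 5·3^{k+1} − 5.
This completes the inductive step, so T_m = 5·3^m − 5 for all m ≥ 0.

T_m = 5·3^m − 5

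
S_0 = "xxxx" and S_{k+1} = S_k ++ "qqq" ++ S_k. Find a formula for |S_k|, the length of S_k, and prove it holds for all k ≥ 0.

Claim: |S_k| = 7·2^k − 3.

Base case: |S_0| = 4, and 7·2^0 − 3 = 4.
Assume |S_m| = 7·2^m − 3.
Then |S_{m+1}| = |S_m| + 3 + |S_m| = 2|S_m| + 3 = 2(7·2^m − 3) + 3 = 7·2^{m+1} − 6 + 3 = 7·2^{m+1} − 3.
So the formula holds for m+1, and by induction |S_k| = 7·2^k − 3 for all k ≥ 0.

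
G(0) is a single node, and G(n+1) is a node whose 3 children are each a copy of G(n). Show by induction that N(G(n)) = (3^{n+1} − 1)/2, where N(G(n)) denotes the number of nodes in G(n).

Base case: N(G(0)) = 1, and (3^{0+1} − 1)/2 = 1.
Assume N(G(m)) = (3^{m+1} − 1)/2.
Then N(G(m+1)) = 1 + 3N(G(m)) = 1 + 3·(3^{m+1} − 1)/2 = 1 + (3^{m+2} − 3)/2 = (2 + 3^{m+2} − 3)/2 = (3^{m+2} − 1)/2.
This completes the inductive step, so N(G(n)) = (3^{n+1} − 1)/2 for all n ≥ 0.

N(G(n)) = (3^{n+1} − 1)/2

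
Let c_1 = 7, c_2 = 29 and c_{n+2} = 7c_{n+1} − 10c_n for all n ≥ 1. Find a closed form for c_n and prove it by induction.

Claim: c_n = 2^n + 5^n.

Base cases: c_1 = 7 and 2^1 + 5^1 = 7; c_2 = 29 and 2^2 + 5^2 = 29.
Assume c_j = 2^j + 5^j for all 1 ≤ j ≤ r, where r ≥ 2.
Then c_{r+1} = 7c_r − 10c_{r−1} = 7·(2^r + 5^r) − 10·(2^{r−1} + 5^{r−1}) = (7·2 − 10)2^{r−1} + (7·5 − 10)5^{r−1} = 4·2^{r−1} + 25·5^{r−1} = 2^{r+1} + 5^{r+1}.
So the formula holds for r+1, and by strong induction c_n = 2^n + 5^n for all n ≥ 1.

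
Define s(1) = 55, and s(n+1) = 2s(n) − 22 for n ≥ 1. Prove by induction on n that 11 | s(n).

Base case: s(1) = 55 = 11·5, so 11 | s(1).
Assume 11 | s(k), so s(k) = 11t for some integer t.
Then s(k+1) = 2s(k) − 22 = 2·(11t) − 22 = 11(2t − 2), so 11 | s(k+1).
This completes the inductive step, so 11 | s(n) for all n ≥ 1.

11 | s(n)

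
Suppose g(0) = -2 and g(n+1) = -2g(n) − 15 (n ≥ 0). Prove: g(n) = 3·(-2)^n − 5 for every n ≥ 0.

Base case: g(0) = -2, and 3·(-2)^0 − 5 = 3 − 5 = -2.
Assume g(m) = 3·(-2)^m − 5 for some m ≥ 0.
Then g(m+1) = -2g(m) − 15 = -2·(3·(-2)^m − 5) − 15 = -6·(-2)^m + 10 − 15 = 3·(-2)^{m+1} − 5.
Hence g(n) = 3·(-2)^n − 5 for every n ≥ 0, by induction.

g(n) = 3·(-2)^n − 5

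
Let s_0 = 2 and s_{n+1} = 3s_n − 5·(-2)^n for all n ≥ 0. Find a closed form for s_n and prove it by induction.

Claim: s_n = 3^n + (-2)^n.

Base case: s_0 = 2, and 3^0 + (-2)^0 = 1 + 1 = 2.
Assume s_j = 3^j + (-2)^j for some j ≥ 0.
Then s_{j+1} = 3s_j − 5·(-2)^j = 3·(3^j + (-2)^j) − 5·(-2)^j = 3^{j+1} + 3·(-2)^j − 5·(-2)^j = 3^{j+1} − 2·(-2)^j = 3^{j+1} + (-2)^{j+1}.
So the formula holds for j+1, and by induction s_n = 3^n + (-2)^n for all n ≥ 0.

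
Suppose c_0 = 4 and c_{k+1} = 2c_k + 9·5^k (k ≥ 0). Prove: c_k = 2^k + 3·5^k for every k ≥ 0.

Base case: c_0 = 4, and 2^0 + 3·5^0 = 1 + 3 = 4.
Assume c_r = 2^r + 3·5^r for some r ≥ 0.
Then c_{r+1} = 2c_r + 9·5^r = 2·(2^r + 3·5^r) + 9·5^r = 2^{r+1} + 6·5^r + 9·5^r = 2^{r+1} + 15·5^r = 2^{r+1} + 3·5^{r+1}.
This completes the inductive step, so c_k = 2^k + 3·5^k for all k ≥ 0.

c_k = 2^k + 3·5^k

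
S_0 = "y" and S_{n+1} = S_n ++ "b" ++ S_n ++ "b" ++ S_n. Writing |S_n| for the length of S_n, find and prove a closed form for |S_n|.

Claim: |S_n| = 2·3^n − 1.

Base case: |S_0| = 1, and 2·3^0 − 1 = 1.
Assume |S_r| = 2·3^r − 1.
Then |S_{r+1}| = 3|S_r| + 2 = 3(2·3^r − 1) + 2 = 2·3^{r+1} − 3 + 2 = 2·3^{r+1} − 1.
By induction, |S_n| = 2·3^n − 1 for all n ≥ 0.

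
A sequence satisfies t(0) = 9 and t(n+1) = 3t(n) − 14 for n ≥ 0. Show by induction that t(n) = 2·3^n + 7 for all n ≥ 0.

Base case: t(0) = 9, and 2·3^0 + 7 = 2 + 7 = 9.
Assume t(j) = 2·3^j + 7 for some j ≥ 0.
Then t(j+1) = 3t(j) − 14 = 3·(2·3^j + 7) − 14 = 6·3^j + 21 − 14 = 2·3^{j+1} + 7.
By induction, t(n) = 2·3^n + 7 for all n ≥ 0.

t(n) = 2·3^n + 7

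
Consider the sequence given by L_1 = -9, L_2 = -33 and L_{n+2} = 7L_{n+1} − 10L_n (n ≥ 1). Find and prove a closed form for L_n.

Claim: L_n = -5^n − 2·2^n.

Base cases: L_1 = -9 and -5^1 − 2·2^1 = -9; L_2 = -33 and -5^2 − 2·2^2 = -33.
Assume L_j = -5^j − 2·2^j for all 1 ≤ j ≤ k, where k ≥ 2.
Then L_{k+1} = 7L_k − 10L_{k−1} = 7·(-5^k − 2·2^k) − 10·(-5^{k−1} − 2·2^{k−1}) = -(7·5 − 10)5^{k−1} − 2·(7·2 − 10)2^{k−1} = -25·5^{k−1} − 8·2^{k−1} = -5^{k+1} − 2·2^{k+1}.
Hence L_n = -5^n − 2·2^n for every n ≥ 1, by strong induction.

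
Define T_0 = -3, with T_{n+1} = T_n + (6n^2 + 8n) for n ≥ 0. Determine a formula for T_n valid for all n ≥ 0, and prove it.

Claim: T_n = 2n^3 + n^2 − 3n − 3.

Base case: T_0 = -3, and 2·0^3 + 0^2 − 3·0 − 3 = -3.
Assume T_m = 2m^3 + m^2 − 3m − 3.
Then T_{m+1} = T_m + (6m^2 + 8m) = (2m^3 + m^2 − 3m − 3) + (6m^2 + 8m) = 2m^3 + 7m^2 + 5m − 3,
and 2·(m+1)^3 + (m+1)^2 − 3·(m+1) − 3 = 2m^3 + 7m^2 + 5m − 3.
This completes the inductive step, so T_n = 2n^3 + n^2 − 3n − 3 for all n ≥ 0.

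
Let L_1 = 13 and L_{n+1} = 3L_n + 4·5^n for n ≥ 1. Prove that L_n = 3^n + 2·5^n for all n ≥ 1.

Base case: L_1 = 13, and 3^1 + 2·5^1 = 3 + 10 = 13.
Assume L_m = 3^m + 2·5^m for some m ≥ 1.
Then L_{m+1} = 3L_m + 4·5^m = 3·(3^m + 2·5^m) + 4·5^m = 3^{m+1} + 6·5^m + 4·5^m = 3^{m+1} + 10·5^m = 3^{m+1} + 2·5^{m+1}.
This completes the inductive step, so L_n = 3^n + 2·5^n for all n ≥ 1.

L_n = 3^n + 2·5^n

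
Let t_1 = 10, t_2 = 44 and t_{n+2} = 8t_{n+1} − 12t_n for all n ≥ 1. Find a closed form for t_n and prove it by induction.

Claim: t_n = 2·2^n + 6^n.

Base cases: t_1 = 10 and 2·2^1 + 6^1 = 10; t_2 = 44 and 2·2^2 + 6^2 = 44.
Assume t_j = 2·2^j + 6^j for all 1 ≤ j ≤ k, where k ≥ 2.
Then t_{k+1} = 8t_k − 12t_{k−1} = 8·(2·2^k + 6^k) − 12·(2·2^{k−1} + 6^{k−1}) = 2·(8·2 − 12)2^{k−1} + (8·6 − 12)6^{k−1} = 8·2^{k−1} + 36·6^{k−1} = 2·2^{k+1} + 6^{k+1}.
This completes the inductive step, so t_n = 2·2^n + 6^n for all n ≥ 1.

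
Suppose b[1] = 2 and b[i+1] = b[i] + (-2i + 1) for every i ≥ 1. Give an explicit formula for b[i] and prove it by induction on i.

Claim: b[i] = -i^2 + 2i + 1.

Base case: b[1] = 2, and -1^2 + 2·1 + 1 = 2.
Assume b[j] = -j^2 + 2j + 1.
Then b[j+1] = b[j] + (-2j + 1) = (-j^2 + 2j + 1) + (-2j + 1) = -j^2 + 2,
and -(j+1)^2 + 2·(j+1) + 1 = -j^2 + 2.
Hence b[i] = -i^2 + 2i + 1 for every i ≥ 1, by induction.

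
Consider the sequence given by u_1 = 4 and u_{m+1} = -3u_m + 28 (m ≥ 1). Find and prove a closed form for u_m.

Claim: u_m = (-3)^m + 7.

Base case: u_1 = 4, and (-3)^1 + 7 = -3 + 7 = 4.
Assume u_k = (-3)^k + 7 for some k ≥ 1.
Then u_{k+1} = -3u_k + 28 = -3·((-3)^k + 7) + 28 = -3·(-3)^k − 21 + 28 = (-3)^{k+1} + 7.
This completes the inductive step, so u_m = (-3)^m + 7 for all m ≥ 1.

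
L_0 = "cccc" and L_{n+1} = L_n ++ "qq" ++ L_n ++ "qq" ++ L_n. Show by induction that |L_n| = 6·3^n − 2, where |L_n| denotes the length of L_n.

Base case: |L_0| = 4, and 6·3^0 − 2 = 4.
Assume |L_k| = 6·3^k − 2.
Then |L_{k+1}| = 3|L_k| + 4 = 3(6·3^k − 2) + 4 = 6·3^{k+1} − 6 + 4 = 6·3^{k+1} − 2.
By induction, |L_n| = 6·3^n − 2 for all n ≥ 0.

|L_n| = 6·3^n − 2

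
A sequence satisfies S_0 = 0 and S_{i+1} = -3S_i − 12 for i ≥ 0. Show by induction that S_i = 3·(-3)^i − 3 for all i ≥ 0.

Base case: S_0 = 0, and 3·(-3)^0 − 3 = 3 − 3 = 0.
Assume S_m = 3·(-3)^m − 3 for some m ≥ 0.
Then S_{m+1} = -3S_m − 12 = -3·(3·(-3)^m − 3) − 12 = -9·(-3)^m + 9 − 12 = 3·(-3)^{m+1} − 3.
So the formula holds for m+1, and by induction S_i = 3·(-3)^i − 3 for all i ≥ 0.

S_i = 3·(-3)^i − 3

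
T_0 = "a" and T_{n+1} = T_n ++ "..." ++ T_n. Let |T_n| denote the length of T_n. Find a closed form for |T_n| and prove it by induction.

Claim: |T_n| = 2^{n+2} − 3.

Base case: |T_0| = 1, and 2^{0+2} − 3 = 1.
Assume |T_j| = 2^{j+2} − 3.
Then |T_{j+1}| = |T_j| + 3 + |T_j| = 2|T_j| + 3 = 2(2^{j+2} − 3) + 3 = 2^{j+3} − 6 + 3 = 2^{j+3} − 3.
By induction, |T_n| = 2^{n+2} − 3 for all n ≥ 0.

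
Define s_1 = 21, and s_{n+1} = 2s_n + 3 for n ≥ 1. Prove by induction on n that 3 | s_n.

Base case: s_1 = 21 = 3·7, so 3 | s_1.
Assume 3 | s_m, so s_m = 3t for some integer t.
Then s_{m+1} = 2s_m + 3 = 2·(3t) + 3 = 3(2t + 1), so 3 | s_{m+1}.
Hence 3 | s_n for every n ≥ 1, by induction.

3 | s_n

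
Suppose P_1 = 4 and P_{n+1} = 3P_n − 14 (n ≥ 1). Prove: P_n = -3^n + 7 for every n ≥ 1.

Base case: P_1 = 4, and -3^1 + 7 = -3 + 7 = 4.
Assume P_m = -3^m + 7 for some m ≥ 1.
Then P_{m+1} = 3P_m − 14 = 3·(-3^m + 7) − 14 = -3^{m+1} + 21 − 14 = -3^{m+1} + 7.
By induction, P_n = -3^n + 7 for all n ≥ 1.

P_n = -3^n + 7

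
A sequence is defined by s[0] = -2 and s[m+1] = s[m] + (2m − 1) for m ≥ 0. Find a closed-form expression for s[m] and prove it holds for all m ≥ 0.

Claim: s[m] = m^2 − 2m − 2.

Base case: s[0] = -2, and 0^2 − 2·0 − 2 = -2.
Assume s[j] = j^2 − 2j − 2.
Then s[j+1] = s[j] + (2j − 1) = (j^2 − 2j − 2) + (2j − 1) = j^2 − 3,
and (j+1)^2 − 2·(j+1) − 2 = j^2 − 3.
By induction, s[m] = m^2 − 2m − 2 for all m ≥ 0.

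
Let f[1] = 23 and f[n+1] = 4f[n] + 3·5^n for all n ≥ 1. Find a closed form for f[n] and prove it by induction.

Claim: f[n] = 2·4^n + 3·5^n.

Base case: f[1] = 23, and 2·4^1 + 3·5^1 = 8 + 15 = 23.
Assume f[j] = 2·4^j + 3·5^j for some j ≥ 1.
Then f[j+1] = 4f[j] + 3·5^j = 4·(2·4^j + 3·5^j) + 3·5^j = 2·4^{j+1} + 12·5^j + 3·5^j = 2·4^{j+1} + 15·5^j = 2·4^{j+1} + 3·5^{j+1}.
By induction, f[n] = 2·4^n + 3·5^n for all n ≥ 1.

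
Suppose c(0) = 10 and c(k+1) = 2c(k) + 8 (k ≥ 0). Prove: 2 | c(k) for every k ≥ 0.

Base case: c(0) = 10 = 2·5, so 2 | c(0).
Assume 2 | c(j), so c(j) = 2t for some integer t.
Then c(j+1) = 2c(j) + 8 = 2·(2t) + 8 = 2(2t + 4), so 2 | c(j+1).
So the property holds for j+1, and by induction 2 | c(k) for all k ≥ 0.

2 | c(k)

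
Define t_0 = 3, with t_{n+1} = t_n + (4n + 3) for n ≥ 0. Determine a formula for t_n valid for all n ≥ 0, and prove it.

Claim: t_n = 2n^2 + n + 3.

Base case: t_0 = 3, and 2·0^2 + 0 + 3 = 3.
Assume t_m = 2m^2 + m + 3.
Then t_{m+1} = t_m + (4m + 3) = (2m^2 + m + 3) + (4m + 3) = 2m^2 + 5m + 6,
and 2·(m+1)^2 + (m+1) + 3 = 2m^2 + 5m + 6.
Hence t_n = 2n^2 + n + 3 for every n ≥ 0, by induction.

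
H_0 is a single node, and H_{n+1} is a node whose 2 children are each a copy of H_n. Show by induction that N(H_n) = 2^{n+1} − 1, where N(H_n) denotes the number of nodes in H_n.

Base case: N(H_0) = 1, and 2^{0+1} − 1 = 1.
Assume N(H_k) = 2^{k+1} − 1.
Then N(H_{k+1}) = 1 + 2N(H_k) = 1 + 2(2^{k+1} − 1) = 2^{k+2} − 2 + 1 = 2^{k+2} − 1.
This completes the inductive step, so N(H_n) = 2^{n+1} − 1 for all n ≥ 0.

N(H_n) = 2^{n+1} − 1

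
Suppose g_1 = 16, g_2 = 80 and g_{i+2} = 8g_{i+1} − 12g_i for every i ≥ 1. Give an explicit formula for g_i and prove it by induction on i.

Claim: g_i = 2·6^i + 2·2^i.

Base cases: g_1 = 16 and 2·6^1 + 2·2^1 = 16; g_2 = 80 and 2·6^2 + 2·2^2 = 80.
Assume g_t = 2·6^t + 2·2^t for all 1 ≤ t ≤ j, where j ≥ 2.
Then g_{j+1} = 8g_j − 12g_{j−1} = 8·(2·6^j + 2·2^j) − 12·(2·6^{j−1} + 2·2^{j−1}) = 2·(8·6 − 12)6^{j−1} + 2·(8·2 − 12)2^{j−1} = 72·6^{j−1} + 8·2^{j−1} = 2·6^{j+1} + 2·2^{j+1}.
By strong induction, g_i = 2·6^i + 2·2^i for all i ≥ 1.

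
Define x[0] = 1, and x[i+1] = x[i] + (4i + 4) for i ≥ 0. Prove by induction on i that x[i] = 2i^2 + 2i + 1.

Base case: x[0] = 1, and 2·0^2 + 2·0 + 1 = 1.
Assume x[k] = 2k^2 + 2k + 1.
Then x[k+1] = x[k] + (4k + 4) = (2k^2 + 2k + 1) + (4k + 4) = 2k^2 + 6k + 5,
and 2·(k+1)^2 + 2·(k+1) + 1 = 2k^2 + 6k + 5.
By induction, x[i] = 2i^2 + 2i + 1 for all i ≥ 0.

x[i] = 2i^2 + 2i + 1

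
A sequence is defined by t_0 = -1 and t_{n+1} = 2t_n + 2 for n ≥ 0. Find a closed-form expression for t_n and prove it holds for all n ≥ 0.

Claim: t_n = 2^n − 2.

Base case: t_0 = -1, and 2^0 − 2 = 1 − 2 = -1.
Assume t_m = 2^m − 2 for some m ≥ 0.
Then t_{m+1} = 2t_m + 2 = 2·(2^m − 2) + 2 = 2^{m+1} − 4 + 2 = 2^{m+1} − 2.
By induction, t_n = 2^n − 2 for all n ≥ 0.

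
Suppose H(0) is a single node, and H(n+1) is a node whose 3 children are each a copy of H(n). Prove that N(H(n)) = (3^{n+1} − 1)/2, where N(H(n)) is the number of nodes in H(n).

Base case: N(H(0)) = 1, and (3^{0+1} − 1)/2 = 1.
Assume N(H(j)) = (3^{j+1} − 1)/2.
Then N(H(j+1)) = 1 + 3N(H(j)) = 1 + 3·(3^{j+1} − 1)/2 = 1 + (3^{j+2} − 3)/2 = (2 + 3^{j+2} − 3)/2 = (3^{j+2} − 1)/2.
So the formula holds for j+1, and by induction N(H(n)) = (3^{n+1} − 1)/2 for all n ≥ 0.

N(H(n)) = (3^{n+1} − 1)/2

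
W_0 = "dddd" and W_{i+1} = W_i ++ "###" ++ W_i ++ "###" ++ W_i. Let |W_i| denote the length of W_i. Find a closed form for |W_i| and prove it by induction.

Claim: |W_i| = 7·3^i − 3.

Base case: |W_0| = 4, and 7·3^0 − 3 = 4.
Assume |W_m| = 7·3^m − 3.
Then |W_{m+1}| = 3|W_m| + 6 = 3(7·3^m − 3) + 6 = 7·3^{m+1} − 9 + 6 = 7·3^{m+1} − 3.
This completes the inductive step, so |W_i| = 7·3^i − 3 for all i ≥ 0.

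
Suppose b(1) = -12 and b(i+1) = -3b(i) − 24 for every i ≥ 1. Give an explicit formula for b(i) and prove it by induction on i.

Claim: b(i) = 2·(-3)^i − 6.

Base case: b(1) = -12, and 2·(-3)^1 − 6 = -6 − 6 = -12.
Assume b(m) = 2·(-3)^m − 6 for some m ≥ 1.
Then b(m+1) = -3b(m) − 24 = -3·(2·(-3)^m − 6) − 24 = -6·(-3)^m + 18 − 24 = 2·(-3)^{m+1} − 6.
Hence b(i) = 2·(-3)^i − 6 for every i ≥ 1, by induction.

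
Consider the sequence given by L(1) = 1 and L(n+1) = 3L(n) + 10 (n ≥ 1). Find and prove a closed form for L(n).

Claim: L(n) = 2·3^n − 5.

Base case: L(1) = 1, and 2·3^1 − 5 = 6 − 5 = 1.
Assume L(j) = 2·3^j − 5 for some j ≥ 1.
Then L(j+1) = 3L(j) + 10 = 3·(2·3^j − 5) + 10 = 6·3^j − 15 + 10 = 2·3^{j+1} − 5.
So the formula holds for j+1, and by induction L(n) = 2·3^n − 5 for all n ≥ 1.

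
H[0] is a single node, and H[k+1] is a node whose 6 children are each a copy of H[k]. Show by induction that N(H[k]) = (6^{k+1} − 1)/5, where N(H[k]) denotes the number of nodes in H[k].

Base case: N(H[0]) = 1, and (6^{0+1} − 1)/5 = 1.
Assume N(H[r]) = (6^{r+1} − 1)/5.
Then N(H[r+1]) = 1 + 6N(H[r]) = 1 + 6·(6^{r+1} − 1)/5 = 1 + (6^{r+2} − 6)/5 = (5 + 6^{r+2} − 6)/5 = (6^{r+2} − 1)/5.
By induction, N(H[k]) = (6^{k+1} − 1)/5 for all k ≥ 0.

N(H[k]) = (6^{k+1} − 1)/5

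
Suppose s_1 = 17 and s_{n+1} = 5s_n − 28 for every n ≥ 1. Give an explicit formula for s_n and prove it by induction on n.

Claim: s_n = 2·5^n + 7.

Base case: s_1 = 17, and 2·5^1 + 7 = 10 + 7 = 17.
Assume s_m = 2·5^m + 7 for some m ≥ 1.
Then s_{m+1} = 5s_m − 28 = 5·(2·5^m + 7) − 28 = 10·5^m + 35 − 28 = 2·5^{m+1} + 7.
This completes the inductive step, so s_n = 2·5^n + 7 for all n ≥ 1.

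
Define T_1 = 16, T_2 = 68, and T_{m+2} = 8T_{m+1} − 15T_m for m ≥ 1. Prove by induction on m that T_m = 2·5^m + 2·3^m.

Base cases: T_1 = 16 and 2·5^1 + 2·3^1 = 16; T_2 = 68 and 2·5^2 + 2·3^2 = 68.
Assume T_j = 2·5^j + 2·3^j for all 1 ≤ j ≤ k, where k ≥ 2.
Then T_{k+1} = 8T_k − 15T_{k−1} = 8·(2·5^k + 2·3^k) − 15·(2·5^{k−1} + 2·3^{k−1}) = 2·(8·5 − 15)5^{k−1} + 2·(8·3 − 15)3^{k−1} = 50·5^{k−1} + 18·3^{k−1} = 2·5^{k+1} + 2·3^{k+1}.
So the formula holds for k+1, and by strong induction T_m = 2·5^m + 2·3^m for all m ≥ 1.

T_m = 2·5^m + 2·3^m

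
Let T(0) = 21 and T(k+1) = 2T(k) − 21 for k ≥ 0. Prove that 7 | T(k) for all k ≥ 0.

Base case: T(0) = 21 = 7·3, so 7 | T(0).
Assume 7 | T(r), so T(r) = 7t for some integer t.
Then T(r+1) = 2T(r) − 21 = 2·(7t) − 21 = 7(2t − 3), so 7 | T(r+1).
Hence 7 | T(k) for every k ≥ 0, by induction.

7 | T(k)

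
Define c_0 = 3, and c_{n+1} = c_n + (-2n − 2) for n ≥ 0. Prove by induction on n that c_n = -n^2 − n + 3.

Base case: c_0 = 3, and -0^2 − 0 + 3 = 3.
Assume c_m = -m^2 − m + 3.
Then c_{m+1} = c_m + (-2m − 2) = (-m^2 − m + 3) + (-2m − 2) = -m^2 − 3m + 1,
and -(m+1)^2 − (m+1) + 3 = -m^2 − 3m + 1.
By induction, c_n = -n^2 − n + 3 for all n ≥ 0.

c_n = -n^2 − n + 3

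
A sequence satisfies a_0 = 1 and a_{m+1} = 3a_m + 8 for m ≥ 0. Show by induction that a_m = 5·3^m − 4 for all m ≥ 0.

Base case: a_0 = 1, and 5·3^0 − 4 = 5 − 4 = 1.
Assume a_j = 5·3^j − 4 for some j ≥ 0.
Then a_{j+1} = 3a_j + 8 = 3·(5·3^j − 4) + 8 = 15·3^j − 12 + 8 = 5·3^{j+1} − 4.
By induction, a_m = 5·3^m − 4 for all m ≥ 0.

a_m = 5·3^m − 4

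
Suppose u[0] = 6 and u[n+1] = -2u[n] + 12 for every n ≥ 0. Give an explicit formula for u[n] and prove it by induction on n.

Claim: u[n] = 2·(-2)^n + 4.

Base case: u[0] = 6, and 2·(-2)^0 + 4 = 2 + 4 = 6.
Assume u[j] = 2·(-2)^j + 4 for some j ≥ 0.
Then u[j+1] = -2u[j] + 12 = -2·(2·(-2)^j + 4) + 12 = -4·(-2)^j − 8 + 12 = 2·(-2)^{j+1} + 4.
This completes the inductive step, so u[n] = 2·(-2)^n + 4 for all n ≥ 0.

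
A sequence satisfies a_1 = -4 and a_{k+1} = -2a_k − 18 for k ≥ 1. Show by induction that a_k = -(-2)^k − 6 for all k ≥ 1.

Base case: a_1 = -4, and -(-2)^1 − 6 = 2 − 6 = -4.
Assume a_j = -(-2)^j − 6 for some j ≥ 1.
Then a_{j+1} = -2a_j − 18 = -2·(-(-2)^j − 6) − 18 = 2·(-2)^j + 12 − 18 = -(-2)^{j+1} − 6.
So the formula holds for j+1, and by induction a_k = -(-2)^k − 6 for all k ≥ 1.

a_k = -(-2)^k − 6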